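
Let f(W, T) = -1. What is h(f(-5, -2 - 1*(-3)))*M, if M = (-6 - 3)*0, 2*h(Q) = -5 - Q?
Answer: 0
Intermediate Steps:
h(Q) = -5/2 - Q/2 (h(Q) = (-5 - Q)/2 = -5/2 - Q/2)
M = 0 (M = -9*0 = 0)
h(f(-5, -2 - 1*(-3)))*M = (-5/2 - ½*(-1))*0 = (-5/2 + ½)*0 = -2*0 = 0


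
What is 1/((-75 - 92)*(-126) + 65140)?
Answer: 1/86182 ≈ 1.1603e-5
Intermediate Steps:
1/((-75 - 92)*(-126) + 65140) = 1/(-167*(-126) + 65140) = 1/(21042 + 65140) = 1/86182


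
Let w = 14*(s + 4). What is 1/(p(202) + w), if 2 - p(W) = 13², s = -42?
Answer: -1/699 ≈ -0.0014306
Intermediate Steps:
p(W) = -167 (p(W) = 2 - 1*13² = 2 - 1*169 = 2 - 169 = -167)
w = -532 (w = 14*(-42 + 4) = 14*(-38) = -532)
1/(p(202) + w) = 1/(-167 - 532) = 1/(-699) = -1/699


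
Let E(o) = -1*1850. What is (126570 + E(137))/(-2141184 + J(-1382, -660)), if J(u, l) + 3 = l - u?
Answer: -24944/428093 ≈ -0.058268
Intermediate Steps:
E(o) = -1850
J(u, l) = -3 + l - u (J(u, l) = -3 + (l - u) = -3 + l - u)
(126570 + E(137))/(-2141184 + J(-1382, -660)) = (126570 - 1850)/(-2141184 + (-3 - 660 - 1*(-1382))) = 124720/(-2141184 + (-3 - 660 + 1382)) = 124720/(-2141184 + 719) = 124720/(-2140465) = 124720*(-1/2140465) = -24944/428093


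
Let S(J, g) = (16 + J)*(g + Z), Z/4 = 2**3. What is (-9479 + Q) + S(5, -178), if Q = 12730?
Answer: 185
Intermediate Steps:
Z = 32 (Z = 4*2**3 = 4*8 = 32)
S(J, g) = (16 + J)*(32 + g) (S(J, g) = (16 + J)*(g + 32) = (16 + J)*(32 + g))
(-9479 + Q) + S(5, -178) = (-9479 + 12730) + (512 + 16*(-178) + 32*5 + 5*(-178)) = 3251 + (512 - 2848 + 160 - 890) = 3251 - 3066 = 185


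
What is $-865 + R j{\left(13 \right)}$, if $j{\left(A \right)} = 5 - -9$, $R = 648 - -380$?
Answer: $13527$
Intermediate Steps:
$R = 1028$ ($R = 648 + 380 = 1028$)
$j{\left(A \right)} = 14$ ($j{\left(A \right)} = 5 + 9 = 14$)
$-865 + R j{\left(13 \right)} = -865 + 1028 \cdot 14 = -865 + 14392 = 13527$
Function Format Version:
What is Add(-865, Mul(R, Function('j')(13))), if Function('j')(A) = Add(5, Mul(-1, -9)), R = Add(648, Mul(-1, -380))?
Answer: 13527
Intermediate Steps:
R = 1028 (R = Add(648, 380) = 1028)
Function('j')(A) = 14 (Function('j')(A) = Add(5, 9) = 14)
Add(-865, Mul(R, Function('j')(13))) = Add(-865, Mul(1028, 14)) = Add(-865, 14392) = 13527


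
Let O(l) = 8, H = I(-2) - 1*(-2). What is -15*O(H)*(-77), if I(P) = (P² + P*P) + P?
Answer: 9240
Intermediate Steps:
I(P) = P + 2*P² (I(P) = (P² + P²) + P = 2*P² + P = P + 2*P²)
H = 8 (H = -2*(1 + 2*(-2)) - 1*(-2) = -2*(1 - 4) + 2 = -2*(-3) + 2 = 6 + 2 = 8)
-15*O(H)*(-77) = -15*8*(-77) = -120*(-77) = 9240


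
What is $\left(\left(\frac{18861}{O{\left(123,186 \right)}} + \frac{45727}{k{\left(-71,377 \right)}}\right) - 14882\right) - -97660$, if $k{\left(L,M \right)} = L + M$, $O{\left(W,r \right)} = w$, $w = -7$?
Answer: $\frac{171859099}{2142} \approx 80233.0$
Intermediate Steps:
$O{\left(W,r \right)} = -7$
$\left(\left(\frac{18861}{O{\left(123,186 \right)}} + \frac{45727}{k{\left(-71,377 \right)}}\right) - 14882\right) - -97660 = \left(\left(\frac{18861}{-7} + \frac{45727}{-71 + 377}\right) - 14882\right) - -97660 = \left(\left(18861 \left(- \frac{1}{7}\right) + \frac{45727}{306}\right) - 14882\right) + \left(-40733 + 138393\right) = \left(\left(- \frac{18861}{7} + 45727 \cdot \frac{1}{306}\right) - 14882\right) + 97660 = \left(\left(- \frac{18861}{7} + \frac{45727}{306}\right) - 14882\right) + 97660 = \left(- \frac{5451377}{2142} - 14882\right) + 97660 = - \frac{37328621}{2142} + 97660 = \frac{171859099}{2142}$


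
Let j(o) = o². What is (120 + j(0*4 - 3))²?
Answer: 16641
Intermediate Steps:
(120 + j(0*4 - 3))² = (120 + (0*4 - 3)²)² = (120 + (0 - 3)²)² = (120 + (-3)²)² = (120 + 9)² = 129² = 16641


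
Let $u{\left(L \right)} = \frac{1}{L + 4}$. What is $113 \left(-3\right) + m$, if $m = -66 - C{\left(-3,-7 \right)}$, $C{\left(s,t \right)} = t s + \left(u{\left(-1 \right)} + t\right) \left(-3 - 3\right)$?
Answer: $-466$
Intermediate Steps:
$u{\left(L \right)} = \frac{1}{4 + L}$
$C{\left(s,t \right)} = -2 - 6 t + s t$ ($C{\left(s,t \right)} = t s + \left(\frac{1}{4 - 1} + t\right) \left(-3 - 3\right) = s t + \left(\frac{1}{3} + t\right) \left(-6\right) = s t - \left(2 + 6 t\right) = -2 - 6 t + s t$)
$m = -127$ ($m = -66 - \left(-2 - -42 - -21\right) = -66 - \left(-2 + 42 + 21\right) = -66 - 61 = -127$)
$113 \left(-3\right) + m = 113 \left(-3\right) - 127 = -339 - 127 = -466$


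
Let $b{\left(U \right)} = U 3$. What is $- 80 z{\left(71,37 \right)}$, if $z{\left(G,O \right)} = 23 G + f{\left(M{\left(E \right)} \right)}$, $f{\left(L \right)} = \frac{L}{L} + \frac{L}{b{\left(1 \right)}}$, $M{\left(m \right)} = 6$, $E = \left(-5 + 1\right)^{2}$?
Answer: $-130880$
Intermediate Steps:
$E = 16$ ($E = \left(-4\right)^{2} = 16$)
$b{\left(U \right)} = 3 U$
$f{\left(L \right)} = 1 + \frac{L}{3}$ ($f{\left(L \right)} = \frac{L}{L} + \frac{L}{3 \cdot 1} = 1 + \frac{L}{3}$)
$z{\left(G,O \right)} = 3 + 23 G$ ($z{\left(G,O \right)} = 23 G + \left(1 + \frac{1}{3} \cdot 6\right) = 23 G + \left(1 + 2\right) = 23 G + 3 = 3 + 23 G$)
$- 80 z{\left(71,37 \right)} = - 80 \left(3 + 23 \cdot 71\right) = - 80 \left(3 + 1633\right) = \left(-80\right) 1636 = -130880$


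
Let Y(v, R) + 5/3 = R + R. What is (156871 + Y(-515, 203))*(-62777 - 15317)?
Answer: -36846779644/3 ≈ -1.2282e+10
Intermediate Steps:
Y(v, R) = -5/3 + 2*R (Y(v, R) = -5/3 + (R + R) = -5/3 + 2*R)
(156871 + Y(-515, 203))*(-62777 - 15317) = (156871 + (-5/3 + 2*203))*(-62777 - 15317) = (156871 + (-5/3 + 406))*(-78094) = (156871 + 1213/3)*(-78094) = (471826/3)*(-78094) = -36846779644/3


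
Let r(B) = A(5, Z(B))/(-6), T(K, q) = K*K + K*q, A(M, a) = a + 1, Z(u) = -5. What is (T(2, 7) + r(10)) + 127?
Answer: 437/3 ≈ 145.67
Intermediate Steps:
A(M, a) = 1 + a
T(K, q) = K**2 + K*q
r(B) = 2/3 (r(B) = (1 - 5)/(-6) = -4*(-1/6) = 2/3)
(T(2, 7) + r(10)) + 127 = (2*(2 + 7) + 2/3) + 127 = (2*9 + 2/3) + 127 = (18 + 2/3) + 127 = 56/3 + 127 = 437/3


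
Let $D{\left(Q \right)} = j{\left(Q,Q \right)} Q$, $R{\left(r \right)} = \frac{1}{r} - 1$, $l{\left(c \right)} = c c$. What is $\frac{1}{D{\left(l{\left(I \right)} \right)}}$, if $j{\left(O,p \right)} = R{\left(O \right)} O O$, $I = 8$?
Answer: $- \frac{1}{258048} \approx -3.8752 \cdot 10^{-6}$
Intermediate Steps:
$l{\left(c \right)} = c^{2}$
$R{\left(r \right)} = -1 + \frac{1}{r}$ ($R{\left(r \right)} = \frac{1}{r} - 1 = -1 + \frac{1}{r}$)
$j{\left(O,p \right)} = O \left(1 - O\right)$ ($j{\left(O,p \right)} = \frac{1 - O}{O} O O = \left(1 - O\right) O = O \left(1 - O\right)$)
$D{\left(Q \right)} = Q^{2} \left(1 - Q\right)$ ($D{\left(Q \right)} = Q \left(1 - Q\right) Q = Q^{2} \left(1 - Q\right)$)
$\frac{1}{D{\left(l{\left(I \right)} \right)}} = \frac{1}{\left(8^{2}\right)^{2} \left(1 - 8^{2}\right)} = \frac{1}{64^{2} \left(1 - 64\right)} = \frac{1}{4096 \left(1 - 64\right)} = \frac{1}{4096 \left(-63\right)} = \frac{1}{-258048} = - \frac{1}{258048}$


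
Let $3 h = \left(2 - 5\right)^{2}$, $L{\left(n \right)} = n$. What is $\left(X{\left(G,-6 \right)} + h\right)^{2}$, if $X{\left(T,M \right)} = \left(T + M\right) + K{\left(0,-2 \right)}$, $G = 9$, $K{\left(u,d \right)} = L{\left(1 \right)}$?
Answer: $49$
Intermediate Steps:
$K{\left(u,d \right)} = 1$
$X{\left(T,M \right)} = 1 + M + T$ ($X{\left(T,M \right)} = \left(T + M\right) + 1 = \left(M + T\right) + 1 = 1 + M + T$)
$h = 3$ ($h = \frac{\left(2 - 5\right)^{2}}{3} = \frac{\left(-3\right)^{2}}{3} = \frac{1}{3} \cdot 9 = 3$)
$\left(X{\left(G,-6 \right)} + h\right)^{2} = \left(\left(1 - 6 + 9\right) + 3\right)^{2} = \left(4 + 3\right)^{2} = 7^{2} = 49$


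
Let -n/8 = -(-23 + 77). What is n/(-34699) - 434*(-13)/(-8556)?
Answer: -3217225/4788462 ≈ -0.67187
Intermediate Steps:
n = 432 (n = -(-8)*(-23 + 77) = -(-8)*54 = -8*(-54) = 432)
n/(-34699) - 434*(-13)/(-8556) = 432/(-34699) - 434*(-13)/(-8556) = 432*(-1/34699) + 5642*(-1/8556) = -432/34699 - 91/138 = -3217225/4788462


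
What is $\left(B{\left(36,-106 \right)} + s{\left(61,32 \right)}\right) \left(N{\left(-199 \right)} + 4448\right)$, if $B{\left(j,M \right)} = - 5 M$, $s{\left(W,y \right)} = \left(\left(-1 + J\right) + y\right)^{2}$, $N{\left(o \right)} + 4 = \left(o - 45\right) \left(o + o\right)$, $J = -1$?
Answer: $145225080$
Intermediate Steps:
$N{\left(o \right)} = -4 + 2 o \left(-45 + o\right)$ ($N{\left(o \right)} = -4 + \left(o - 45\right) \left(o + o\right) = -4 + \left(-45 + o\right) 2 o = -4 + 2 o \left(-45 + o\right)$)
$s{\left(W,y \right)} = \left(-2 + y\right)^{2}$ ($s{\left(W,y \right)} = \left(\left(-1 - 1\right) + y\right)^{2} = \left(-2 + y\right)^{2}$)
$\left(B{\left(36,-106 \right)} + s{\left(61,32 \right)}\right) \left(N{\left(-199 \right)} + 4448\right) = \left(\left(-5\right) \left(-106\right) + \left(-2 + 32\right)^{2}\right) \left(\left(-4 - -17910 + 2 \left(-199\right)^{2}\right) + 4448\right) = \left(530 + 30^{2}\right) \left(\left(-4 + 17910 + 2 \cdot 39601\right) + 4448\right) = \left(530 + 900\right) \left(\left(-4 + 17910 + 79202\right) + 4448\right) = 1430 \left(97108 + 4448\right) = 1430 \cdot 101556 = 145225080$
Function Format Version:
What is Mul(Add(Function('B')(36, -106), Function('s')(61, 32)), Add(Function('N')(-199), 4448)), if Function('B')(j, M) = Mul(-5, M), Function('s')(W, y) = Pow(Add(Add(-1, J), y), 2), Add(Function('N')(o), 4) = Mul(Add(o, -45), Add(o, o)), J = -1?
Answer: 145225080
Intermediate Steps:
Function('N')(o) = Add(-4, Mul(2, o, Add(-45, o))) (Function('N')(o) = Add(-4, Mul(Add(o, -45), Add(o, o))) = Add(-4, Mul(Add(-45, o), Mul(2, o))) = Add(-4, Mul(2, o, Add(-45, o))))
Function('s')(W, y) = Pow(Add(-2, y), 2) (Function('s')(W, y) = Pow(Add(Add(-1, -1), y), 2) = Pow(Add(-2, y), 2))
Mul(Add(Function('B')(36, -106), Function('s')(61, 32)), Add(Function('N')(-199), 4448)) = Mul(Add(Mul(-5, -106), Pow(Add(-2, 32), 2)), Add(Add(-4, Mul(-90, -199), Mul(2, Pow(-199, 2))), 4448)) = Mul(Add(530, Pow(30, 2)), Add(Add(-4, 17910, Mul(2, 39601)), 4448)) = Mul(Add(530, 900), Add(Add(-4, 17910, 79202), 4448)) = Mul(1430, Add(97108, 4448)) = Mul(1430, 101556) = 145225080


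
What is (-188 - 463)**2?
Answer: 423801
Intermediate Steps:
(-188 - 463)**2 = (-651)**2 = 423801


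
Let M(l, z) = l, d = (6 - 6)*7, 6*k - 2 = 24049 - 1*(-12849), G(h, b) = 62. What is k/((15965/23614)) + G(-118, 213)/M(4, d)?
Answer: 58189423/6386 ≈ 9112.0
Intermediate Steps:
k = 6150 (k = ⅓ + (24049 - 1*(-12849))/6 = ⅓ + (24049 + 12849)/6 = ⅓ + (⅙)*36898 = ⅓ + 18449/3 = 6150)
d = 0 (d = 0*7 = 0)
k/((15965/23614)) + G(-118, 213)/M(4, d) = 6150/((15965/23614)) + 62/4 = 6150/((15965*(1/23614))) + 62*(¼) = 6150/(15965/23614) + 31/2 = 6150*(23614/15965) + 31/2 = 29045220/3193 + 31/2 = 58189423/6386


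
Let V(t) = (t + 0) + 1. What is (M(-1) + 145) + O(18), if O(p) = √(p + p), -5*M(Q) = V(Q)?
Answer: 151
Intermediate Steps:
V(t) = 1 + t (V(t) = t + 1 = 1 + t)
M(Q) = -⅕ - Q/5 (M(Q) = -(1 + Q)/5 = -⅕ - Q/5)
O(p) = √2*√p (O(p) = √(2*p) = √2*√p)
(M(-1) + 145) + O(18) = ((-⅕ - ⅕*(-1)) + 145) + √2*√18 = ((-⅕ + ⅕) + 145) + √2*(3*√2) = (0 + 145) + 6 = 145 + 6 = 151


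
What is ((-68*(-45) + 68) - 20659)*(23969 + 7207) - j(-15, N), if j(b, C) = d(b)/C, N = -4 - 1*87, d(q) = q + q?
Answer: -49735727526/91 ≈ -5.4655e+8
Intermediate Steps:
d(q) = 2*q
N = -91 (N = -4 - 87 = -91)
j(b, C) = 2*b/C (j(b, C) = (2*b)/C = 2*b/C)
((-68*(-45) + 68) - 20659)*(23969 + 7207) - j(-15, N) = ((-68*(-45) + 68) - 20659)*(23969 + 7207) - 2*(-15)/(-91) = ((3060 + 68) - 20659)*31176 - 2*(-15)*(-1)/91 = (3128 - 20659)*31176 - 1*30/91 = -17531*31176 - 30/91 = -546546456 - 30/91 = -49735727526/91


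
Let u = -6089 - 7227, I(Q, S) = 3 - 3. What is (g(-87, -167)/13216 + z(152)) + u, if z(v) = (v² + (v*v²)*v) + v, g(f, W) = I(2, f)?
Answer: 533804756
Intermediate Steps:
I(Q, S) = 0
g(f, W) = 0
u = -13316
z(v) = v + v² + v⁴ (z(v) = (v² + v³*v) + v = (v² + v⁴) + v = v + v² + v⁴)
(g(-87, -167)/13216 + z(152)) + u = (0/13216 + 152*(1 + 152 + 152³)) - 13316 = (0*(1/13216) + 152*(1 + 152 + 3511808)) - 13316 = (0 + 152*3511961) - 13316 = (0 + 533818072) - 13316 = 533818072 - 13316 = 533804756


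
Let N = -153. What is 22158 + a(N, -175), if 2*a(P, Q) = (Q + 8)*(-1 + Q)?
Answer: 36854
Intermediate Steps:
a(P, Q) = (-1 + Q)*(8 + Q)/2 (a(P, Q) = ((Q + 8)*(-1 + Q))/2 = ((8 + Q)*(-1 + Q))/2 = ((-1 + Q)*(8 + Q))/2 = (-1 + Q)*(8 + Q)/2)
22158 + a(N, -175) = 22158 + (-4 + (1/2)*(-175)**2 + (7/2)*(-175)) = 22158 + (-4 + (1/2)*30625 - 1225/2) = 22158 + (-4 + 30625/2 - 1225/2) = 22158 + 14696 = 36854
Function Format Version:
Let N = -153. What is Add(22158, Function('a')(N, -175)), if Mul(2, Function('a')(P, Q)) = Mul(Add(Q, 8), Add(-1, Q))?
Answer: 36854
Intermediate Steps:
Function('a')(P, Q) = Mul(Rational(1, 2), Add(-1, Q), Add(8, Q)) (Function('a')(P, Q) = Mul(Rational(1, 2), Mul(Add(Q, 8), Add(-1, Q))) = Mul(Rational(1, 2), Mul(Add(8, Q), Add(-1, Q))) = Mul(Rational(1, 2), Mul(Add(-1, Q), Add(8, Q))) = Mul(Rational(1, 2), Add(-1, Q), Add(8, Q)))
Add(22158, Function('a')(N, -175)) = Add(22158, Add(-4, Mul(Rational(1, 2), Pow(-175, 2)), Mul(Rational(7, 2), -175))) = Add(22158, Add(-4, Mul(Rational(1, 2), 30625), Rational(-1225, 2))) = Add(22158, Add(-4, Rational(30625, 2), Rational(-1225, 2))) = Add(22158, 14696) = 36854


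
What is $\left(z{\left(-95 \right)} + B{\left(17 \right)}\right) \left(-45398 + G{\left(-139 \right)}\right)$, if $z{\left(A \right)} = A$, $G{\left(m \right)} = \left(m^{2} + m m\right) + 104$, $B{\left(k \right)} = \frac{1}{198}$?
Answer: $\frac{62558734}{99} \approx 6.3191 \cdot 10^{5}$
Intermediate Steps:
$B{\left(k \right)} = \frac{1}{198}$
$G{\left(m \right)} = 104 + 2 m^{2}$ ($G{\left(m \right)} = \left(m^{2} + m^{2}\right) + 104 = 2 m^{2} + 104 = 104 + 2 m^{2}$)
$\left(z{\left(-95 \right)} + B{\left(17 \right)}\right) \left(-45398 + G{\left(-139 \right)}\right) = \left(-95 + \frac{1}{198}\right) \left(-45398 + \left(104 + 2 \left(-139\right)^{2}\right)\right) = - \frac{18809 \left(-45398 + \left(104 + 2 \cdot 19321\right)\right)}{198} = - \frac{18809 \left(-45398 + \left(104 + 38642\right)\right)}{198} = - \frac{18809 \left(-45398 + 38746\right)}{198} = \left(- \frac{18809}{198}\right) \left(-6652\right) = \frac{62558734}{99}$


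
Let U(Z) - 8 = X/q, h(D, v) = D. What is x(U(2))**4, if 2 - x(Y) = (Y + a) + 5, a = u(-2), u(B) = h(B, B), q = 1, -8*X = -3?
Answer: 31640625/4096 ≈ 7724.8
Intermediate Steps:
X = 3/8 (X = -1/8*(-3) = 3/8 ≈ 0.37500)
u(B) = B
a = -2
U(Z) = 67/8 (U(Z) = 8 + (3/8)/1 = 8 + (3/8)*1 = 8 + 3/8 = 67/8)
x(Y) = -1 - Y (x(Y) = 2 - ((Y - 2) + 5) = 2 - ((-2 + Y) + 5) = 2 - (3 + Y) = 2 + (-3 - Y) = -1 - Y)
x(U(2))**4 = (-1 - 1*67/8)**4 = (-1 - 67/8)**4 = (-75/8)**4 = 31640625/4096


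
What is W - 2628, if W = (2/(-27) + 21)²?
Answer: -1596587/729 ≈ -2190.1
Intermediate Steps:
W = 319225/729 (W = (2*(-1/27) + 21)² = (-2/27 + 21)² = (565/27)² = 319225/729 ≈ 437.89)
W - 2628 = 319225/729 - 2628 = -1596587/729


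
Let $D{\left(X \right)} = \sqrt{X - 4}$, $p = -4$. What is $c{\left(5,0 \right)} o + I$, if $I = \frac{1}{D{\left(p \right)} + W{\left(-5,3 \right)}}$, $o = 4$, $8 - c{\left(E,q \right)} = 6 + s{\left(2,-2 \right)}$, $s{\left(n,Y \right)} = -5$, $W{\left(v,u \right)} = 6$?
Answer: $\frac{619}{22} - \frac{i \sqrt{2}}{22} \approx 28.136 - 0.064282 i$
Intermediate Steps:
$c{\left(E,q \right)} = 7$ ($c{\left(E,q \right)} = 8 - \left(6 - 5\right) = 8 - 1 = 7$)
$D{\left(X \right)} = \sqrt{-4 + X}$
$I = \frac{1}{6 + 2 i \sqrt{2}}$ ($I = \frac{1}{\sqrt{-4 - 4} + 6} = \frac{1}{\sqrt{-8} + 6} = \frac{1}{2 i \sqrt{2} + 6} = \frac{1}{6 + 2 i \sqrt{2}} \approx 0.13636 - 0.064282 i$)
$c{\left(5,0 \right)} o + I = 7 \cdot 4 + \left(\frac{3}{22} - \frac{i \sqrt{2}}{22}\right) = 28 + \left(\frac{3}{22} - \frac{i \sqrt{2}}{22}\right) = \frac{619}{22} - \frac{i \sqrt{2}}{22}$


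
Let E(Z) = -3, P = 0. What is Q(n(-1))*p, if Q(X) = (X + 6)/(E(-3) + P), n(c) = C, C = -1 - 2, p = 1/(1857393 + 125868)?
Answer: -1/1983261 ≈ -5.0422e-7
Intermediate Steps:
p = 1/1983261 ≈ 5.0422e-7
C = -3
n(c) = -3
Q(X) = -2 - X/3 (Q(X) = (X + 6)/(-3 + 0) = (6 + X)/(-3) = (6 + X)*(-1/3) = -2 - X/3)
Q(n(-1))*p = (-2 - 1/3*(-3))*(1/1983261) = (-2 + 1)*(1/1983261) = -1*1/1983261 = -1/1983261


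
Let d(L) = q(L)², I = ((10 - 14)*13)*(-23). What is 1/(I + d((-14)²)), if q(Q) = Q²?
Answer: 1/1475790252 ≈ 6.7760e-10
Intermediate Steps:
I = 1196 (I = -4*13*(-23) = -52*(-23) = 1196)
d(L) = L⁴ (d(L) = (L²)² = L⁴)
1/(I + d((-14)²)) = 1/(1196 + ((-14)²)⁴) = 1/(1196 + 196⁴) = 1/(1196 + 1475789056) = 1/1475790252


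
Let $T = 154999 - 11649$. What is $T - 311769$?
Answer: $-168419$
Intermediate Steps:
$T = 143350$ ($T = 154999 - 11649 = 143350$)
$T - 311769 = 143350 - 311769 = -168419$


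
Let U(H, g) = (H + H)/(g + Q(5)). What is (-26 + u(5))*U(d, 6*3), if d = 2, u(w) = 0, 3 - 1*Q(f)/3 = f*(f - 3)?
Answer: 104/3 ≈ 34.667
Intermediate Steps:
Q(f) = 9 - 3*f*(-3 + f) (Q(f) = 9 - 3*f*(f - 3) = 9 - 3*f*(-3 + f))
U(H, g) = 2*H/(-21 + g) (U(H, g) = (H + H)/(g + (9 - 3*5² + 9*5)) = (2*H)/(g + (9 - 3*25 + 45)) = (2*H)/(g + (9 - 75 + 45)) = (2*H)/(g - 21) = (2*H)/(-21 + g) = 2*H/(-21 + g))
(-26 + u(5))*U(d, 6*3) = (-26 + 0)*(2*2/(-21 + 6*3)) = -52*2/(-21 + 18) = -52*2/(-3) = -52*2*(-1)/3 = -26*(-4/3) = 104/3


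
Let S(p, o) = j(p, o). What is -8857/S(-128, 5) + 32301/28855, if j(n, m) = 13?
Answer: -255148822/375115 ≈ -680.19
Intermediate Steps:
S(p, o) = 13
-8857/S(-128, 5) + 32301/28855 = -8857/13 + 32301/28855 = -255148822/375115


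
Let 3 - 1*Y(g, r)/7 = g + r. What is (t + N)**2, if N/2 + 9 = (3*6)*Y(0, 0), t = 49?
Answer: 619369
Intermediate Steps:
Y(g, r) = 21 - 7*g - 7*r (Y(g, r) = 21 - 7*(g + r) = 21 + (-7*g - 7*r) = 21 - 7*g - 7*r)
N = 738 (N = -18 + 2*((3*6)*(21 - 7*0 - 7*0)) = -18 + 2*(18*(21 + 0 + 0)) = -18 + 2*(18*21) = -18 + 2*378 = -18 + 756 = 738)
(t + N)**2 = (49 + 738)**2 = 787**2 = 619369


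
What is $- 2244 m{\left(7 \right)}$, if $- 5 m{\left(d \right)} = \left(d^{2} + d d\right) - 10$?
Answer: $\frac{197472}{5} \approx 39494.0$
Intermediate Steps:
$m{\left(d \right)} = 2 - \frac{2 d^{2}}{5}$ ($m{\left(d \right)} = - \frac{\left(d^{2} + d d\right) - 10}{5} = - \frac{\left(d^{2} + d^{2}\right) - 10}{5} = - \frac{2 d^{2} - 10}{5} = - \frac{-10 + 2 d^{2}}{5} = 2 - \frac{2 d^{2}}{5}$)
$- 2244 m{\left(7 \right)} = - 2244 \left(2 - \frac{2 \cdot 7^{2}}{5}\right) = - 2244 \left(2 - \frac{98}{5}\right) = \left(-2244\right) \left(- \frac{88}{5}\right) = \frac{197472}{5}$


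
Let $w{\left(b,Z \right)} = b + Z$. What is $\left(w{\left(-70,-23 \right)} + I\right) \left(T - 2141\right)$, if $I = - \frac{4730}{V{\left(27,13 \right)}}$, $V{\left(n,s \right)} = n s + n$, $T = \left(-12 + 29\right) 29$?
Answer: $\frac{32864416}{189} \approx 1.7389 \cdot 10^{5}$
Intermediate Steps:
$w{\left(b,Z \right)} = Z + b$
$T = 493$ ($T = 17 \cdot 29 = 493$)
$V{\left(n,s \right)} = n + n s$
$I = - \frac{2365}{189}$ ($I = - \frac{4730}{27 \left(1 + 13\right)} = - \frac{4730}{27 \cdot 14} = - \frac{4730}{378} = \left(-4730\right) \frac{1}{378} = - \frac{2365}{189} \approx -12.513$)
$\left(w{\left(-70,-23 \right)} + I\right) \left(T - 2141\right) = \left(\left(-23 - 70\right) - \frac{2365}{189}\right) \left(493 - 2141\right) = \left(-93 - \frac{2365}{189}\right) \left(-1648\right) = \left(- \frac{19942}{189}\right) \left(-1648\right) = \frac{32864416}{189}$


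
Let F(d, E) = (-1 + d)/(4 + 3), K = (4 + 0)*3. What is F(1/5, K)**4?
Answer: 256/1500625 ≈ 0.00017060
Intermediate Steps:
K = 12 (K = 4*3 = 12)
F(d, E) = -1/7 + d/7 (F(d, E) = (-1 + d)/7 = (-1 + d)*(1/7) = -1/7 + d/7)
F(1/5, K)**4 = (-1/7 + (1/5)/7)**4 = (-1/7 + (1*(1/5))/7)**4 = (-1/7 + (1/7)*(1/5))**4 = (-1/7 + 1/35)**4 = (-4/35)**4 = 256/1500625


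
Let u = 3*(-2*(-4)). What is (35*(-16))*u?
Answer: -13440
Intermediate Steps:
u = 24 (u = 3*8 = 24)
(35*(-16))*u = (35*(-16))*24 = -560*24 = -13440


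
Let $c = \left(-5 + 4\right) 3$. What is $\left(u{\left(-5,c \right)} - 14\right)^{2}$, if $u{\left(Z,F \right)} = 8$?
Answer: $36$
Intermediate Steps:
$c = -3$ ($c = \left(-1\right) 3 = -3$)
$\left(u{\left(-5,c \right)} - 14\right)^{2} = \left(8 - 14\right)^{2} = \left(-6\right)^{2} = 36$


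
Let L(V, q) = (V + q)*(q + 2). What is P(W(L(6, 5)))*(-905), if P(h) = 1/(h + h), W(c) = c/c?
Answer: -905/2 ≈ -452.50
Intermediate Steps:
L(V, q) = (2 + q)*(V + q) (L(V, q) = (V + q)*(2 + q) = (2 + q)*(V + q))
W(c) = 1
P(h) = 1/(2*h)
P(W(L(6, 5)))*(-905) = ((1/2)/1)*(-905) = ((1/2)*1)*(-905) = (1/2)*(-905) = -905/2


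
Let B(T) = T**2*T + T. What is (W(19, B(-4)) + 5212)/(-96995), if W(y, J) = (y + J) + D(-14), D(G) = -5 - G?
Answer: -5172/96995 ≈ -0.053322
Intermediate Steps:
B(T) = T + T**3 (B(T) = T**3 + T = T + T**3)
W(y, J) = 9 + J + y (W(y, J) = (y + J) + (-5 - 1*(-14)) = (J + y) + (-5 + 14) = (J + y) + 9 = 9 + J + y)
(W(19, B(-4)) + 5212)/(-96995) = ((9 + (-4 + (-4)**3) + 19) + 5212)/(-96995) = ((9 + (-4 - 64) + 19) + 5212)*(-1/96995) = ((9 - 68 + 19) + 5212)*(-1/96995) = (-40 + 5212)*(-1/96995) = 5172*(-1/96995) = -5172/96995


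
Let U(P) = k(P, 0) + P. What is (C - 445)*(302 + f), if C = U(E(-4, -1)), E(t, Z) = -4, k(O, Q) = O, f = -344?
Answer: 19026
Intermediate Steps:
U(P) = 2*P (U(P) = P + P = 2*P)
C = -8 (C = 2*(-4) = -8)
(C - 445)*(302 + f) = (-8 - 445)*(302 - 344) = -453*(-42) = 19026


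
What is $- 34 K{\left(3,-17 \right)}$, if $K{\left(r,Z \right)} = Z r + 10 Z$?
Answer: $7514$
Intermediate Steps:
$K{\left(r,Z \right)} = 10 Z + Z r$
$- 34 K{\left(3,-17 \right)} = - 34 \left(- 17 \left(10 + 3\right)\right) = - 34 \left(\left(-17\right) 13\right) = \left(-34\right) \left(-221\right) = 7514$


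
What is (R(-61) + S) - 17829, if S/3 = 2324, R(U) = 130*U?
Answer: -18787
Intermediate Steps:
S = 6972 (S = 3*2324 = 6972)
(R(-61) + S) - 17829 = (130*(-61) + 6972) - 17829 = (-7930 + 6972) - 17829 = -958 - 17829 = -18787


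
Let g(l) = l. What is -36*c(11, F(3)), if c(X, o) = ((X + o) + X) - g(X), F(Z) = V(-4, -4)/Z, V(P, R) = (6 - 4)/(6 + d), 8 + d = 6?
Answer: -402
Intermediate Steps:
d = -2 (d = -8 + 6 = -2)
V(P, R) = ½ (V(P, R) = (6 - 4)/(6 - 2) = 2/4 = 2*(¼) = ½)
F(Z) = 1/(2*Z)
c(X, o) = X + o (c(X, o) = ((X + o) + X) - X = (o + 2*X) - X = X + o)
-36*c(11, F(3)) = -36*(11 + (½)/3) = -36*(11 + (½)*(⅓)) = -36*(11 + ⅙) = -36*67/6 = -402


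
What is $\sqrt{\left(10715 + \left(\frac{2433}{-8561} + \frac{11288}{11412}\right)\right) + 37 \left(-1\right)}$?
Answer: $\frac{\sqrt{707829428439107779}}{8141511} \approx 103.34$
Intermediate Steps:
$\sqrt{\left(10715 + \left(\frac{2433}{-8561} + \frac{11288}{11412}\right)\right) + 37 \left(-1\right)} = \sqrt{\left(10715 + \left(2433 \left(- \frac{1}{8561}\right) + 11288 \cdot \frac{1}{11412}\right)\right) - 37} = \sqrt{\left(10715 + \left(- \frac{2433}{8561} + \frac{2822}{2853}\right)\right) - 37} = \sqrt{\left(10715 + \frac{17217793}{24424533}\right) - 37} = \sqrt{\frac{261726088888}{24424533} - 37} = \sqrt{\frac{260822381167}{24424533}} = \frac{\sqrt{707829428439107779}}{8141511}$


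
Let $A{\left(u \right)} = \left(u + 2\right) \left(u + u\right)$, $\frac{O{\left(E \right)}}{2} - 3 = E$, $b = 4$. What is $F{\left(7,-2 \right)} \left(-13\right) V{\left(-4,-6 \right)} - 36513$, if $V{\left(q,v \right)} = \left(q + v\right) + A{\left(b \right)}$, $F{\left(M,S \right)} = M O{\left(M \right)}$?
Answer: $-105673$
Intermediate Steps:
$O{\left(E \right)} = 6 + 2 E$
$A{\left(u \right)} = 2 u \left(2 + u\right)$ ($A{\left(u \right)} = \left(2 + u\right) 2 u = 2 u \left(2 + u\right)$)
$F{\left(M,S \right)} = M \left(6 + 2 M\right)$
$V{\left(q,v \right)} = 48 + q + v$ ($V{\left(q,v \right)} = \left(q + v\right) + 2 \cdot 4 \left(2 + 4\right) = \left(q + v\right) + 2 \cdot 4 \cdot 6 = \left(q + v\right) + 48 = 48 + q + v$)
$F{\left(7,-2 \right)} \left(-13\right) V{\left(-4,-6 \right)} - 36513 = 2 \cdot 7 \left(3 + 7\right) \left(-13\right) \left(48 - 4 - 6\right) - 36513 = 2 \cdot 7 \cdot 10 \left(-13\right) 38 - 36513 = 140 \left(-13\right) 38 - 36513 = \left(-1820\right) 38 - 36513 = -69160 - 36513 = -105673$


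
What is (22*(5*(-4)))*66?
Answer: -29040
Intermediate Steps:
(22*(5*(-4)))*66 = (22*(-20))*66 = -440*66 = -29040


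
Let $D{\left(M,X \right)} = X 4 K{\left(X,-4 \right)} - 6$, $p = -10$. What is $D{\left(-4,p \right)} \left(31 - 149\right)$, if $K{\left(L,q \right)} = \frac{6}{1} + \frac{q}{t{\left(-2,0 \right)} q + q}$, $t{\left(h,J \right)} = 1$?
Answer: $31388$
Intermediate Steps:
$K{\left(L,q \right)} = \frac{13}{2}$ ($K{\left(L,q \right)} = \frac{6}{1} + \frac{q}{1 q + q} = 6 \cdot 1 + \frac{q}{q + q} = 6 + \frac{q}{2 q} = 6 + q \frac{1}{2 q} = 6 + \frac{1}{2} = \frac{13}{2}$)
$D{\left(M,X \right)} = -6 + 26 X$ ($D{\left(M,X \right)} = X 4 \cdot \frac{13}{2} - 6 = 4 X \frac{13}{2} - 6 = 26 X - 6 = -6 + 26 X$)
$D{\left(-4,p \right)} \left(31 - 149\right) = \left(-6 + 26 \left(-10\right)\right) \left(31 - 149\right) = \left(-6 - 260\right) \left(-118\right) = \left(-266\right) \left(-118\right) = 31388$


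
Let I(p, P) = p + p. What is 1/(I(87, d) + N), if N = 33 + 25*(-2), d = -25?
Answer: 1/157 ≈ 0.0063694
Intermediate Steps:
I(p, P) = 2*p
N = -17 (N = 33 - 50 = -17)
1/(I(87, d) + N) = 1/(2*87 - 17) = 1/(174 - 17) = 1/157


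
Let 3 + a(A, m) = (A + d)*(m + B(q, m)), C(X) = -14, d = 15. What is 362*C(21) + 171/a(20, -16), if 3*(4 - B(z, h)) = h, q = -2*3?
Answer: -3593725/709 ≈ -5068.7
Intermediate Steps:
q = -6
B(z, h) = 4 - h/3
a(A, m) = -3 + (4 + 2*m/3)*(15 + A) (a(A, m) = -3 + (A + 15)*(m + (4 - m/3)) = -3 + (15 + A)*(4 + 2*m/3) = -3 + (4 + 2*m/3)*(15 + A))
362*C(21) + 171/a(20, -16) = 362*(-14) + 171/(57 + 4*20 + 10*(-16) + (⅔)*20*(-16)) = -5068 + 171/(57 + 80 - 160 - 640/3) = -5068 + 171/(-709/3) = -5068 + 171*(-3/709) = -5068 - 513/709 = -3593725/709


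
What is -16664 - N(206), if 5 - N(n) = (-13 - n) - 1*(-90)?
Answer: -16798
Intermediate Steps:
N(n) = -72 + n (N(n) = 5 - ((-13 - n) - 1*(-90)) = 5 - ((-13 - n) + 90) = 5 - (77 - n) = 5 + (-77 + n) = -72 + n)
-16664 - N(206) = -16664 - (-72 + 206) = -16664 - 1*134 = -16664 - 134 = -16798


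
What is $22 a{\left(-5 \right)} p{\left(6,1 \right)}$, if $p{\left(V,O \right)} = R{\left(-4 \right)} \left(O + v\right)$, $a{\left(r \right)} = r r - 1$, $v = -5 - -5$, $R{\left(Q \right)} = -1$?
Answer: $-528$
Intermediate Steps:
$v = 0$ ($v = -5 + 5 = 0$)
$a{\left(r \right)} = -1 + r^{2}$ ($a{\left(r \right)} = r^{2} - 1 = -1 + r^{2}$)
$p{\left(V,O \right)} = - O$ ($p{\left(V,O \right)} = - (O + 0) = - O$)
$22 a{\left(-5 \right)} p{\left(6,1 \right)} = 22 \left(-1 + \left(-5\right)^{2}\right) \left(\left(-1\right) 1\right) = 22 \left(-1 + 25\right) \left(-1\right) = 22 \cdot 24 \left(-1\right) = 528 \left(-1\right) = -528$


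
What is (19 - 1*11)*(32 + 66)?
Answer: 784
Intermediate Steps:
(19 - 1*11)*(32 + 66) = (19 - 11)*98 = 8*98 = 784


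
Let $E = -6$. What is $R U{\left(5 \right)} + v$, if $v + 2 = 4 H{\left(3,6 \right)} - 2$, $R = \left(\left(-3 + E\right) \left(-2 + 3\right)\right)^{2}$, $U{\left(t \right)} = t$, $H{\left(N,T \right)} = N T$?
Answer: $473$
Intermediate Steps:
$R = 81$ ($R = \left(\left(-3 - 6\right) \left(-2 + 3\right)\right)^{2} = \left(\left(-9\right) 1\right)^{2} = \left(-9\right)^{2} = 81$)
$v = 68$ ($v = -2 - \left(2 - 4 \cdot 3 \cdot 6\right) = -2 + \left(4 \cdot 18 - 2\right) = -2 + \left(72 - 2\right) = -2 + 70 = 68$)
$R U{\left(5 \right)} + v = 81 \cdot 5 + 68 = 405 + 68 = 473$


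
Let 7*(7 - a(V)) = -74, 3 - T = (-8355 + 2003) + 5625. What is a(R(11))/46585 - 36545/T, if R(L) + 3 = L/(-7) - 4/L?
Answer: -2383410397/47609870 ≈ -50.061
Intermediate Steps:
R(L) = -3 - 4/L - L/7 (R(L) = -3 + (L/(-7) - 4/L) = -3 + (L*(-1/7) - 4/L) = -3 + (-L/7 - 4/L) = -3 + (-4/L - L/7) = -3 - 4/L - L/7)
T = 730 (T = 3 - ((-8355 + 2003) + 5625) = 3 - (-6352 + 5625) = 3 - 1*(-727) = 3 + 727 = 730)
a(V) = 123/7 (a(V) = 7 - 1/7*(-74) = 7 + 74/7 = 123/7)
a(R(11))/46585 - 36545/T = (123/7)/46585 - 36545/730 = (123/7)*(1/46585) - 36545*1/730 = 123/326095 - 7309/146 = -2383410397/47609870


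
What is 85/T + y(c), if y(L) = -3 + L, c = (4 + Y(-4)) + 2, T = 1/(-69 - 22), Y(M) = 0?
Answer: -7732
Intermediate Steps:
T = -1/91 (T = 1/(-91) = -1/91 ≈ -0.010989)
c = 6 (c = (4 + 0) + 2 = 4 + 2 = 6)
85/T + y(c) = 85/(-1/91) + (-3 + 6) = 85*(-91) + 3 = -7735 + 3 = -7732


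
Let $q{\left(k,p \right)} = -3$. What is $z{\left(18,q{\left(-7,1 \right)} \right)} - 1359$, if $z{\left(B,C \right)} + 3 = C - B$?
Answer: $-1383$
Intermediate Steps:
$z{\left(B,C \right)} = -3 + C - B$ ($z{\left(B,C \right)} = -3 - \left(B - C\right) = -3 + C - B$)
$z{\left(18,q{\left(-7,1 \right)} \right)} - 1359 = \left(-3 - 3 - 18\right) - 1359 = -24 - 1359 = -1383$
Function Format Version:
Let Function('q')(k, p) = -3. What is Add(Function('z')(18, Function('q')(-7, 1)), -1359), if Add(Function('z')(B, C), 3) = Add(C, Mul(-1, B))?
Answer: -1383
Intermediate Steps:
Function('z')(B, C) = Add(-3, C, Mul(-1, B)) (Function('z')(B, C) = Add(-3, Add(C, Mul(-1, B))) = Add(-3, C, Mul(-1, B)))
Add(Function('z')(18, Function('q')(-7, 1)), -1359) = Add(Add(-3, -3, Mul(-1, 18)), -1359) = Add(Add(-3, -3, -18), -1359) = Add(-24, -1359) = -1383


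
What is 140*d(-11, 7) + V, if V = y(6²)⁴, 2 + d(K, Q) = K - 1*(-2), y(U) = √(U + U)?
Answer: 3644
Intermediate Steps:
y(U) = √2*√U (y(U) = √(2*U) = √2*√U)
d(K, Q) = K (d(K, Q) = -2 + (K - 1*(-2)) = -2 + (K + 2) = -2 + (2 + K) = K)
V = 5184 (V = (√2*√(6²))⁴ = (√2*√36)⁴ = (√2*6)⁴ = (6*√2)⁴ = 5184)
140*d(-11, 7) + V = 140*(-11) + 5184 = -1540 + 5184 = 3644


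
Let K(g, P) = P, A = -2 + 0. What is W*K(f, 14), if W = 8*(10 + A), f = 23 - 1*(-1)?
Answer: 896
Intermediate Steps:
A = -2
f = 24 (f = 23 + 1 = 24)
W = 64 (W = 8*(10 - 2) = 8*8 = 64)
W*K(f, 14) = 64*14 = 896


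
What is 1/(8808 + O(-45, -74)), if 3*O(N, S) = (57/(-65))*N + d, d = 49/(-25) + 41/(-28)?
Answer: 9100/80262113 ≈ 0.00011338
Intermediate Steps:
d = -2397/700 (d = 49*(-1/25) + 41*(-1/28) = -49/25 - 41/28 = -2397/700 ≈ -3.4243)
O(N, S) = -799/700 - 19*N/65 (O(N, S) = ((57/(-65))*N - 2397/700)/3 = ((57*(-1/65))*N - 2397/700)/3 = (-57*N/65 - 2397/700)/3 = (-2397/700 - 57*N/65)/3 = -799/700 - 19*N/65)
1/(8808 + O(-45, -74)) = 1/(8808 + (-799/700 - 19/65*(-45))) = 1/(8808 + (-799/700 + 171/13)) = 1/(8808 + 109313/9100) = 1/(80262113/9100) = 9100/80262113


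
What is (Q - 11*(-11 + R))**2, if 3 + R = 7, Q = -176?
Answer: 9801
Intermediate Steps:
R = 4 (R = -3 + 7 = 4)
(Q - 11*(-11 + R))**2 = (-176 - 11*(-11 + 4))**2 = (-176 - 11*(-7))**2 = (-176 + 77)**2 = (-99)**2 = 9801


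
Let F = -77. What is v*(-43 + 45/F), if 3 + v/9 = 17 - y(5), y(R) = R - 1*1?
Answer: -302040/77 ≈ -3922.6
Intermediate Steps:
y(R) = -1 + R (y(R) = R - 1 = -1 + R)
v = 90 (v = -27 + 9*(17 - (-1 + 5)) = -27 + 9*(17 - 1*4) = -27 + 9*(17 - 4) = -27 + 9*13 = -27 + 117 = 90)
v*(-43 + 45/F) = 90*(-43 + 45/(-77)) = 90*(-43 + 45*(-1/77)) = 90*(-43 - 45/77) = 90*(-3356/77) = -302040/77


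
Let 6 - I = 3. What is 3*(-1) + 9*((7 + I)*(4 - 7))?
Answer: -273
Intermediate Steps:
I = 3 (I = 6 - 1*3 = 6 - 3 = 3)
3*(-1) + 9*((7 + I)*(4 - 7)) = 3*(-1) + 9*((7 + 3)*(4 - 7)) = -3 + 9*(10*(-3)) = -3 + 9*(-30) = -3 - 270 = -273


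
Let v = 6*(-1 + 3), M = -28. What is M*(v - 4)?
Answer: -224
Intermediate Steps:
v = 12 (v = 6*2 = 12)
M*(v - 4) = -28*(12 - 4) = -28*8 = -224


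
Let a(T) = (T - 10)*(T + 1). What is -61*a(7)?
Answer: 1464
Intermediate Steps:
a(T) = (1 + T)*(-10 + T) (a(T) = (-10 + T)*(1 + T) = (1 + T)*(-10 + T))
-61*a(7) = -61*(-10 + 7² - 9*7) = -61*(-10 + 49 - 63) = -61*(-24) = 1464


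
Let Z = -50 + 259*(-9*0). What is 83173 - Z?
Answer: 83223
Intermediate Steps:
Z = -50 (Z = -50 + 259*0 = -50 + 0 = -50)
83173 - Z = 83173 - 1*(-50) = 83173 + 50 = 83223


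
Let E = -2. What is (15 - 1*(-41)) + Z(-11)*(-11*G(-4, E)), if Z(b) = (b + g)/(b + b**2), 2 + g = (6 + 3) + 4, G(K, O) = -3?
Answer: 56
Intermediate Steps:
g = 11 (g = -2 + ((6 + 3) + 4) = -2 + (9 + 4) = -2 + 13 = 11)
Z(b) = (11 + b)/(b + b**2) (Z(b) = (b + 11)/(b + b**2) = (11 + b)/(b + b**2))
(15 - 1*(-41)) + Z(-11)*(-11*G(-4, E)) = (15 - 1*(-41)) + ((11 - 11)/((-11)*(1 - 11)))*(-11*(-3)) = (15 + 41) - 1/11*0/(-10)*33 = 56 - 1/11*(-1/10)*0*33 = 56 + 0*33 = 56 + 0 = 56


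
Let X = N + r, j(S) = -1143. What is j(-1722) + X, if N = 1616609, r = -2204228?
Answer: -588762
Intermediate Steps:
X = -587619 (X = 1616609 - 2204228 = -587619)
j(-1722) + X = -1143 - 587619 = -588762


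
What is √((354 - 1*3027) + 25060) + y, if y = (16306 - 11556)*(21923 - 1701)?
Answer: 96054500 + √22387 ≈ 9.6055e+7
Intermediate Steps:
y = 96054500 (y = 4750*20222 = 96054500)
√((354 - 1*3027) + 25060) + y = √((354 - 1*3027) + 25060) + 96054500 = √((354 - 3027) + 25060) + 96054500 = √(-2673 + 25060) + 96054500 = √22387 + 96054500 = 96054500 + √22387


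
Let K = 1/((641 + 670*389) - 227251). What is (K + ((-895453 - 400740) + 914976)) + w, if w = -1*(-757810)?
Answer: 12811693861/34020 ≈ 3.7659e+5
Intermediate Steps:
w = 757810
K = 1/34020 (K = 1/((641 + 260630) - 227251) = 1/(261271 - 227251) = 1/34020 ≈ 2.9394e-5)
(K + ((-895453 - 400740) + 914976)) + w = (1/34020 + ((-895453 - 400740) + 914976)) + 757810 = (1/34020 + (-1296193 + 914976)) + 757810 = (1/34020 - 381217) + 757810 = -12969002339/34020 + 757810 = 12811693861/34020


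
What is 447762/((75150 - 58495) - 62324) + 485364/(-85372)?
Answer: -5032702165/324904489 ≈ -15.490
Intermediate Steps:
447762/((75150 - 58495) - 62324) + 485364/(-85372) = 447762/(16655 - 62324) + 485364*(-1/85372) = 447762/(-45669) - 121341/21343 = 447762*(-1/45669) - 121341/21343 = -149254/15223 - 121341/21343 = -5032702165/324904489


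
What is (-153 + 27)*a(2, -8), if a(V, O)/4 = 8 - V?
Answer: -3024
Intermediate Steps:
a(V, O) = 32 - 4*V (a(V, O) = 4*(8 - V) = 32 - 4*V)
(-153 + 27)*a(2, -8) = (-153 + 27)*(32 - 4*2) = -126*(32 - 8) = -126*24 = -3024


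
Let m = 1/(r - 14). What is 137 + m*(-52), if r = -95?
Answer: 14985/109 ≈ 137.48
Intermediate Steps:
m = -1/109 (m = 1/(-95 - 14) = 1/(-109) = -1/109 ≈ -0.0091743)
137 + m*(-52) = 137 - 1/109*(-52) = 137 + 52/109 = 14985/109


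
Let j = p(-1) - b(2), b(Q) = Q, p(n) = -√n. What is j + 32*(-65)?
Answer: -2082 - I ≈ -2082.0 - 1.0*I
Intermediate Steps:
j = -2 - I (j = -√(-1) - 1*2 = -I - 2 = -2 - I ≈ -2.0 - 1.0*I)
j + 32*(-65) = (-2 - I) + 32*(-65) = (-2 - I) - 2080 = -2082 - I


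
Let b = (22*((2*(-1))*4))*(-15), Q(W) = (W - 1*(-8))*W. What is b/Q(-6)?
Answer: -220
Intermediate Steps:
Q(W) = W*(8 + W) (Q(W) = (W + 8)*W = (8 + W)*W = W*(8 + W))
b = 2640 (b = (22*(-2*4))*(-15) = (22*(-8))*(-15) = -176*(-15) = 2640)
b/Q(-6) = 2640/((-6*(8 - 6))) = 2640/((-6*2)) = 2640/(-12) = 2640*(-1/12) = -220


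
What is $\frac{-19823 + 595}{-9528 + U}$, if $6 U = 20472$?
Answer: $\frac{437}{139} \approx 3.1439$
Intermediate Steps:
$U = 3412$ ($U = \frac{1}{6} \cdot 20472 = 3412$)
$\frac{-19823 + 595}{-9528 + U} = \frac{-19823 + 595}{-9528 + 3412} = - \frac{19228}{-6116} = \left(-19228\right) \left(- \frac{1}{6116}\right) = \frac{437}{139}$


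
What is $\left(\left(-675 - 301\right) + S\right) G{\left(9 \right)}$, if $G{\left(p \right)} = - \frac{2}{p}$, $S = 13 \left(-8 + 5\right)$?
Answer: $\frac{2030}{9} \approx 225.56$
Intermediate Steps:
$S = -39$ ($S = 13 \left(-3\right) = -39$)
$\left(\left(-675 - 301\right) + S\right) G{\left(9 \right)} = \left(\left(-675 - 301\right) - 39\right) \left(- \frac{2}{9}\right) = \left(-976 - 39\right) \left(\left(-2\right) \frac{1}{9}\right) = \left(-1015\right) \left(- \frac{2}{9}\right) = \frac{2030}{9}$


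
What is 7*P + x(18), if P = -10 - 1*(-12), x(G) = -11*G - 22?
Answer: -206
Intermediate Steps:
x(G) = -22 - 11*G
P = 2 (P = -10 + 12 = 2)
7*P + x(18) = 7*2 + (-22 - 11*18) = 14 + (-22 - 198) = 14 - 220 = -206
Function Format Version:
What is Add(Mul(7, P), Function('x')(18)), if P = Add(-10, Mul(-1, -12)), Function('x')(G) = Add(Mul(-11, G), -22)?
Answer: -206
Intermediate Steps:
Function('x')(G) = Add(-22, Mul(-11, G))
P = 2 (P = Add(-10, 12) = 2)
Add(Mul(7, P), Function('x')(18)) = Add(Mul(7, 2), Add(-22, Mul(-11, 18))) = Add(14, Add(-22, -198)) = Add(14, -220) = -206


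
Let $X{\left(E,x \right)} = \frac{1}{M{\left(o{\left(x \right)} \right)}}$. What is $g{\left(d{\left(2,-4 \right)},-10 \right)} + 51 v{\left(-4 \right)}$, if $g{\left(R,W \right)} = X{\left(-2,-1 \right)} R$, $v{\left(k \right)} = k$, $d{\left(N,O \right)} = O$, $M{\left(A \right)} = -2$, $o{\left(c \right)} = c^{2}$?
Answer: $-202$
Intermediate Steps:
$X{\left(E,x \right)} = - \frac{1}{2}$ ($X{\left(E,x \right)} = \frac{1}{-2} = - \frac{1}{2}$)
$g{\left(R,W \right)} = - \frac{R}{2}$
$g{\left(d{\left(2,-4 \right)},-10 \right)} + 51 v{\left(-4 \right)} = \left(- \frac{1}{2}\right) \left(-4\right) + 51 \left(-4\right) = 2 - 204 = -202$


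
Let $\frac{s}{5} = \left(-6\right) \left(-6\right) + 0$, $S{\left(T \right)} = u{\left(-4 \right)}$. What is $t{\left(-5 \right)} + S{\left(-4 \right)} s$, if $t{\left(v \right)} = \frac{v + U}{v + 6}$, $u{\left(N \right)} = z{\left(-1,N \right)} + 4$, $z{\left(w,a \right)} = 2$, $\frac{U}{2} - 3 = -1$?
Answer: $1079$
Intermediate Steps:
$U = 4$ ($U = 6 + 2 \left(-1\right) = 6 - 2 = 4$)
$u{\left(N \right)} = 6$ ($u{\left(N \right)} = 2 + 4 = 6$)
$S{\left(T \right)} = 6$
$s = 180$ ($s = 5 \left(\left(-6\right) \left(-6\right) + 0\right) = 5 \left(36 + 0\right) = 5 \cdot 36 = 180$)
$t{\left(v \right)} = \frac{4 + v}{6 + v}$ ($t{\left(v \right)} = \frac{v + 4}{v + 6} = \frac{4 + v}{6 + v}$)
$t{\left(-5 \right)} + S{\left(-4 \right)} s = \frac{4 - 5}{6 - 5} + 6 \cdot 180 = 1^{-1} \left(-1\right) + 1080 = 1 \left(-1\right) + 1080 = -1 + 1080 = 1079$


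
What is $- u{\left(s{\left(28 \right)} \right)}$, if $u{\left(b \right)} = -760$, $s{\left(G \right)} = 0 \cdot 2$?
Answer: $760$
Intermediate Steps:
$s{\left(G \right)} = 0$
$- u{\left(s{\left(28 \right)} \right)} = \left(-1\right) \left(-760\right) = 760$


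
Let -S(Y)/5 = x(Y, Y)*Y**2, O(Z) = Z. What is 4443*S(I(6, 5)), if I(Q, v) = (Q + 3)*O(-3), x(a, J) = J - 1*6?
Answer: 534426255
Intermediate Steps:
x(a, J) = -6 + J (x(a, J) = J - 6 = -6 + J)
I(Q, v) = -9 - 3*Q (I(Q, v) = (Q + 3)*(-3) = (3 + Q)*(-3) = -9 - 3*Q)
S(Y) = -5*Y**2*(-6 + Y) (S(Y) = -5*(-6 + Y)*Y**2 = -5*Y**2*(-6 + Y))
4443*S(I(6, 5)) = 4443*(5*(-9 - 3*6)**2*(6 - (-9 - 3*6))) = 4443*(5*(-9 - 18)**2*(6 - (-9 - 18))) = 4443*(5*(-27)**2*(6 - 1*(-27))) = 4443*(5*729*(6 + 27)) = 4443*(5*729*33) = 4443*120285 = 534426255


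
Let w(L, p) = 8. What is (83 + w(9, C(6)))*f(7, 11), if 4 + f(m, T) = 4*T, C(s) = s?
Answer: 3640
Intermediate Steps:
f(m, T) = -4 + 4*T
(83 + w(9, C(6)))*f(7, 11) = (83 + 8)*(-4 + 4*11) = 91*(-4 + 44) = 91*40 = 3640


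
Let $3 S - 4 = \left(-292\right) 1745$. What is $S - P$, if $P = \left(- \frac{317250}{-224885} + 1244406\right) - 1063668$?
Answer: $- \frac{47304750100}{134931} \approx -3.5058 \cdot 10^{5}$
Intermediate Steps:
$S = - \frac{509536}{3}$ ($S = \frac{4}{3} + \frac{\left(-292\right) 1745}{3} = \frac{4}{3} + \frac{1}{3} \left(-509540\right) = \frac{4}{3} - \frac{509540}{3} = - \frac{509536}{3} \approx -1.6985 \cdot 10^{5}$)
$P = \frac{8129116476}{44977}$ ($P = \left(\left(-317250\right) \left(- \frac{1}{224885}\right) + 1244406\right) - 1063668 = \left(\frac{63450}{44977} + 1244406\right) - 1063668 = \frac{55969712112}{44977} - 1063668 = \frac{8129116476}{44977} \approx 1.8074 \cdot 10^{5}$)
$S - P = - \frac{509536}{3} - \frac{8129116476}{44977} = - \frac{47304750100}{134931}$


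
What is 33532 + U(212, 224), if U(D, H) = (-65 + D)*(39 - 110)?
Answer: 23095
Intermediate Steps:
U(D, H) = 4615 - 71*D (U(D, H) = (-65 + D)*(-71) = 4615 - 71*D)
33532 + U(212, 224) = 33532 + (4615 - 71*212) = 33532 + (4615 - 15052) = 33532 - 10437 = 23095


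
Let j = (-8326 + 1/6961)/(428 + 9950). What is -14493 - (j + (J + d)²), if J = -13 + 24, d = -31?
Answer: -1075831098109/72241258 ≈ -14892.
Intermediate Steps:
J = 11
j = -57957285/72241258 (j = (-8326 + 1/6961)/10378 = -57957285/6961*1/10378 = -57957285/72241258 ≈ -0.80227)
-14493 - (j + (J + d)²) = -14493 - (-57957285/72241258 + (11 - 31)²) = -14493 - (-57957285/72241258 + (-20)²) = -14493 - (-57957285/72241258 + 400) = -14493 - 1*28838545915/72241258 = -14493 - 28838545915/72241258 = -1075831098109/72241258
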